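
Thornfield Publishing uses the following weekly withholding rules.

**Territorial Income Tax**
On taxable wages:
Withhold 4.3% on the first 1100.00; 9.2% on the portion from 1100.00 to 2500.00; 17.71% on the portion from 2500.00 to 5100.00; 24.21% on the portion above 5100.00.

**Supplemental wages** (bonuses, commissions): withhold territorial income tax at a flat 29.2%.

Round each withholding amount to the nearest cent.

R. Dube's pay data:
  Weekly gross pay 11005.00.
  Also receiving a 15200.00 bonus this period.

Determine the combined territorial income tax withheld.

6504.56

Territorial Income Tax: taxable = 11005.00
  636.56 + 24.21% × (11005.00 − 5100.00) = 636.56 + 24.21% × 5905.00 = 2066.16
Supplemental (29.2% flat on bonus): 29.2% × 15200.00 = 4438.40
Total territorial income tax: 2066.16 + 4438.40 = 6504.56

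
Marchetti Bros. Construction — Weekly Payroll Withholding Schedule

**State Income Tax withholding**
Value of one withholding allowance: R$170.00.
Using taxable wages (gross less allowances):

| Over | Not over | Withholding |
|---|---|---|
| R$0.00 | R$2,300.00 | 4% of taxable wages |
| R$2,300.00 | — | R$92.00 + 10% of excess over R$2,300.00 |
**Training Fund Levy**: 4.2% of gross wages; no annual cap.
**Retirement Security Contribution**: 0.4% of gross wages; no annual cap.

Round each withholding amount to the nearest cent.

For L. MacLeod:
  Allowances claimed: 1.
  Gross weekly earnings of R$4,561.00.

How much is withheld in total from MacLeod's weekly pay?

R$510.90

State Income Tax: taxable = R$4,561.00 − 1×R$170.00 = R$4,391.00
  R$92.00 + 10% × (R$4,391.00 − R$2,300.00) = R$92.00 + 10% × R$2,091.00 = R$301.10
Training Fund Levy: 4.2% × R$4,561.00 = R$191.56
Retirement Security Contribution: 0.4% × R$4,561.00 = R$18.24
Total: R$301.10 + R$191.56 + R$18.24 = R$510.90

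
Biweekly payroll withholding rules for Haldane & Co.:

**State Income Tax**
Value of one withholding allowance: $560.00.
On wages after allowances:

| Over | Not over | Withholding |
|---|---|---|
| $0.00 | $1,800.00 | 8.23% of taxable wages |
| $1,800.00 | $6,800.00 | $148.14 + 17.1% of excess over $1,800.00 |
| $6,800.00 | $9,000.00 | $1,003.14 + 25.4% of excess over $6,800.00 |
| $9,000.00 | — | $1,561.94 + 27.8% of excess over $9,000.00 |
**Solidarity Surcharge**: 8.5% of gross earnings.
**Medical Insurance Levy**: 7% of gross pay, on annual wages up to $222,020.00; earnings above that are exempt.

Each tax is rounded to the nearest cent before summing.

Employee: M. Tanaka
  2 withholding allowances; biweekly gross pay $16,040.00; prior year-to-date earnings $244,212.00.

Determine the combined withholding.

State Income Tax: taxable = $16,040.00 − 2×$560.00 = $14,920.00
  $1,561.94 + 27.8% × ($14,920.00 − $9,000.00) = $1,561.94 + 27.8% × $5,920.00 = $3,207.70
Solidarity Surcharge: 8.5% × $16,040.00 = $1,363.40
Medical Insurance Levy: YTD $244,212.00 ≥ cap $222,020.00 → $0.00
Total: $3,207.70 + $1,363.40 + $0.00 = $4,571.10

$4,571.10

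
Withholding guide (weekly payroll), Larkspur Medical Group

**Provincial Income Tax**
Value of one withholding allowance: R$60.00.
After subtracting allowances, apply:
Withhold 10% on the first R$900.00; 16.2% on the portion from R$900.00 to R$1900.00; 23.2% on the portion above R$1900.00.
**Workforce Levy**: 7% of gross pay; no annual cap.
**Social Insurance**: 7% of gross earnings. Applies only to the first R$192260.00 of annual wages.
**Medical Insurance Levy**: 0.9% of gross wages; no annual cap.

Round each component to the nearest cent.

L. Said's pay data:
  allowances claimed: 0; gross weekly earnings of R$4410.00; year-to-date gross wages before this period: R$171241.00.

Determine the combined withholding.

R$1491.41

Provincial Income Tax: taxable = R$4410.00
  R$252.00 + 23.2% × (R$4410.00 − R$1900.00) = R$252.00 + 23.2% × R$2510.00 = R$834.32
Workforce Levy: 7% × R$4410.00 = R$308.70
Social Insurance: 7% × R$4410.00 = R$308.70
Medical Insurance Levy: 0.9% × R$4410.00 = R$39.69
Total: R$834.32 + R$308.70 + R$308.70 + R$39.69 = R$1491.41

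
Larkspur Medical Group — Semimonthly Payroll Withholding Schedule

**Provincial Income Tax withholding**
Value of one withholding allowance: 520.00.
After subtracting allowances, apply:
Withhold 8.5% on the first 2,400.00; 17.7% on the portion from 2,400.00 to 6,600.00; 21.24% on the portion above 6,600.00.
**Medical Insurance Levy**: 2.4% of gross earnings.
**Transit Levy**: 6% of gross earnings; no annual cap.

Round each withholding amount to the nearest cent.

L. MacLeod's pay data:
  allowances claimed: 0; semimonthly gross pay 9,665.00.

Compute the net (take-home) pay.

Provincial Income Tax: taxable = 9,665.00
  947.40 + 21.24% × (9,665.00 − 6,600.00) = 947.40 + 21.24% × 3,065.00 = 1,598.41
Medical Insurance Levy: 2.4% × 9,665.00 = 231.96
Transit Levy: 6% × 9,665.00 = 579.90
Total withheld: 1,598.41 + 231.96 + 579.90 = 2,410.27
Net pay: 9,665.00 − 2,410.27 = 7,254.73

7,254.73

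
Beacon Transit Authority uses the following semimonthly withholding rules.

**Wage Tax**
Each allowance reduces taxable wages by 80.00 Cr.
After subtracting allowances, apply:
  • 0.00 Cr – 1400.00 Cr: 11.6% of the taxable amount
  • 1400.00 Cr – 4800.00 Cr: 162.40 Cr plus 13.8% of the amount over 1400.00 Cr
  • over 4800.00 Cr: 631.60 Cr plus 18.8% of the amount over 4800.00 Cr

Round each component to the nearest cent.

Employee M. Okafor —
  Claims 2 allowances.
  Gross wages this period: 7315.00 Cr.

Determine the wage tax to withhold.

Wage Tax: taxable = 7315.00 Cr − 2×80.00 Cr = 7155.00 Cr
  631.60 Cr + 18.8% × (7155.00 Cr − 4800.00 Cr) = 631.60 Cr + 18.8% × 2355.00 Cr = 1074.34 Cr

1074.34 Cr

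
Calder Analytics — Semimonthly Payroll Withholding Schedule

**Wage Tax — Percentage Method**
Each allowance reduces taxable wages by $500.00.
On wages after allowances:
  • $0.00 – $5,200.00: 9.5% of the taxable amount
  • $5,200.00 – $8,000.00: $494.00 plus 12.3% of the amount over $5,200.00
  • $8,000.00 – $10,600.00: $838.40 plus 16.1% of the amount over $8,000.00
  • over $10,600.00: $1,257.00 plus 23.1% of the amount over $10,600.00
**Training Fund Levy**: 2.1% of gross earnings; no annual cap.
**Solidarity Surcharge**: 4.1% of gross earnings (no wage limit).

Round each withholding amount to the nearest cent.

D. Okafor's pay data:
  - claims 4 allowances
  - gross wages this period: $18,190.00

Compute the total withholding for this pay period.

$3,676.07

Wage Tax: taxable = $18,190.00 − 4×$500.00 = $16,190.00
  $1,257.00 + 23.1% × ($16,190.00 − $10,600.00) = $1,257.00 + 23.1% × $5,590.00 = $2,548.29
Training Fund Levy: 2.1% × $18,190.00 = $381.99
Solidarity Surcharge: 4.1% × $18,190.00 = $745.79
Total: $2,548.29 + $381.99 + $745.79 = $3,676.07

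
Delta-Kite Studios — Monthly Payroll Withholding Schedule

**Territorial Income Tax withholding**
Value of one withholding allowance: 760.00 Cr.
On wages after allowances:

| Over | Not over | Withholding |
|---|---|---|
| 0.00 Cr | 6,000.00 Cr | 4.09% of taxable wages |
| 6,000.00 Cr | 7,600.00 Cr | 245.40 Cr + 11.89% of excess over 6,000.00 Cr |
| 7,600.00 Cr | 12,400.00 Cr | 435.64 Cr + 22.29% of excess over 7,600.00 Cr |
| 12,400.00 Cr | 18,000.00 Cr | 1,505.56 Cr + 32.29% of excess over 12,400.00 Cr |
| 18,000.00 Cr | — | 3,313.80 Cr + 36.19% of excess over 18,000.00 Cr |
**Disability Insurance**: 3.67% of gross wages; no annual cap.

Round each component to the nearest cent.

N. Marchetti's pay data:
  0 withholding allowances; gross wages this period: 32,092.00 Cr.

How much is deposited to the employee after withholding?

Territorial Income Tax: taxable = 32,092.00 Cr
  3,313.80 Cr + 36.19% × (32,092.00 Cr − 18,000.00 Cr) = 3,313.80 Cr + 36.19% × 14,092.00 Cr = 8,413.69 Cr
Disability Insurance: 3.67% × 32,092.00 Cr = 1,177.78 Cr
Total withheld: 8,413.69 Cr + 1,177.78 Cr = 9,591.47 Cr
Net pay: 32,092.00 Cr − 9,591.47 Cr = 22,500.53 Cr

22,500.53 Cr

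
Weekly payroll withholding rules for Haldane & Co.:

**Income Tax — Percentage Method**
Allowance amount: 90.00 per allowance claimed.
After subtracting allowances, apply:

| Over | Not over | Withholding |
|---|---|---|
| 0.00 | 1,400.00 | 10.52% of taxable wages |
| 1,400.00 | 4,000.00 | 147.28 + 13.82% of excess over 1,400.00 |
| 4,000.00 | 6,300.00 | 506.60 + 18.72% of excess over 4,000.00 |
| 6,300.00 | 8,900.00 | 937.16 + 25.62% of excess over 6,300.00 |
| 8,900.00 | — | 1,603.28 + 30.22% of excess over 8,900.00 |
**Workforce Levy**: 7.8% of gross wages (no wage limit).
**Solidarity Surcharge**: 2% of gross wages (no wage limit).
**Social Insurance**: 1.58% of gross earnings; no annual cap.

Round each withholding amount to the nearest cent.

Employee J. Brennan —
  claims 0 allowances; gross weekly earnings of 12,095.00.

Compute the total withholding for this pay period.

Income Tax: taxable = 12,095.00
  1,603.28 + 30.22% × (12,095.00 − 8,900.00) = 1,603.28 + 30.22% × 3,195.00 = 2,568.81
Workforce Levy: 7.8% × 12,095.00 = 943.41
Solidarity Surcharge: 2% × 12,095.00 = 241.90
Social Insurance: 1.58% × 12,095.00 = 191.10
Total: 2,568.81 + 943.41 + 241.90 + 191.10 = 3,945.22

3,945.22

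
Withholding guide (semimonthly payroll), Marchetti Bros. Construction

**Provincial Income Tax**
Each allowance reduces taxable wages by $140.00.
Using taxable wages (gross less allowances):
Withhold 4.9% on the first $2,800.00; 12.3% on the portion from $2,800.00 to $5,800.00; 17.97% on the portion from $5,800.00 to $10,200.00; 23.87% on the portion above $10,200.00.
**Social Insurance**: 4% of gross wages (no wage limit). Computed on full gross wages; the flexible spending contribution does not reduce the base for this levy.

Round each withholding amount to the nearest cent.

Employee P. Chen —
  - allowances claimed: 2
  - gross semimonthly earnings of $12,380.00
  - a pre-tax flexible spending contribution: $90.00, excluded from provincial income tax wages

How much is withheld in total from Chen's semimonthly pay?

Provincial Income Tax: taxable = $12,380.00 − $90.00 − 2×$140.00 = $12,010.00
  $1,296.88 + 23.87% × ($12,010.00 − $10,200.00) = $1,296.88 + 23.87% × $1,810.00 = $1,728.93
Social Insurance: 4% × $12,380.00 = $495.20
Total: $1,728.93 + $495.20 = $2,224.13

$2,224.13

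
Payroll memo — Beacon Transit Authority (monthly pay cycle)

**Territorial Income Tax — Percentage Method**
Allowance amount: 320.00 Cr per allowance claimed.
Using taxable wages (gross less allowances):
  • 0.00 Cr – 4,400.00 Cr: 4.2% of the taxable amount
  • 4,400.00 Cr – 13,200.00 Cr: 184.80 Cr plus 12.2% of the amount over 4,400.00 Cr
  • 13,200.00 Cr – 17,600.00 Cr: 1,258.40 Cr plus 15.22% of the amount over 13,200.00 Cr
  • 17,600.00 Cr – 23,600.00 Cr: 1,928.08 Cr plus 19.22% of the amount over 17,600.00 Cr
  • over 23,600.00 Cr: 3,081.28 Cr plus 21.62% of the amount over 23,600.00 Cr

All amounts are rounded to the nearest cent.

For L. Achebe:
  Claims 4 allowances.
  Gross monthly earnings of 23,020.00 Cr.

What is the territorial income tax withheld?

2,723.79 Cr

Territorial Income Tax: taxable = 23,020.00 Cr − 4×320.00 Cr = 21,740.00 Cr
  1,928.08 Cr + 19.22% × (21,740.00 Cr − 17,600.00 Cr) = 1,928.08 Cr + 19.22% × 4,140.00 Cr = 2,723.79 Cr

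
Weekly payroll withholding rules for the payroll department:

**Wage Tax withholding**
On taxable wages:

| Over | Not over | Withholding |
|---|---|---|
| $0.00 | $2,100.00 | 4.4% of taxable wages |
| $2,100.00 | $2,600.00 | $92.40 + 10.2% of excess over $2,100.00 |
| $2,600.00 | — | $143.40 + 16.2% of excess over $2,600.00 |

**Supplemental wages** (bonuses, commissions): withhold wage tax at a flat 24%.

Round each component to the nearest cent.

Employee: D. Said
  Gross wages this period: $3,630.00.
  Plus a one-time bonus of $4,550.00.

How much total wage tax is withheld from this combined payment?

Wage Tax: taxable = $3,630.00
  $143.40 + 16.2% × ($3,630.00 − $2,600.00) = $143.40 + 16.2% × $1,030.00 = $310.26
Supplemental (24% flat on bonus): 24% × $4,550.00 = $1,092.00
Total wage tax: $310.26 + $1,092.00 = $1,402.26

$1,402.26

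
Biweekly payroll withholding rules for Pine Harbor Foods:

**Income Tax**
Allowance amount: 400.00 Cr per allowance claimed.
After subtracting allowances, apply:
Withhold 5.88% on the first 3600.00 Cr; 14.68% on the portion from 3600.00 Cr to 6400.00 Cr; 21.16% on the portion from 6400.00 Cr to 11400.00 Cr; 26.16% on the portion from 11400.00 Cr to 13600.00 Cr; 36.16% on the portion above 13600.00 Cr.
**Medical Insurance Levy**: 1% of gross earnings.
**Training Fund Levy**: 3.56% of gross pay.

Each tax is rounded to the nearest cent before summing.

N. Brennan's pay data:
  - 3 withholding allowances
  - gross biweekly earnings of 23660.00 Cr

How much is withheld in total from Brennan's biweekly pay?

6538.92 Cr

Income Tax: taxable = 23660.00 Cr − 3×400.00 Cr = 22460.00 Cr
  2256.24 Cr + 36.16% × (22460.00 Cr − 13600.00 Cr) = 2256.24 Cr + 36.16% × 8860.00 Cr = 5460.02 Cr
Medical Insurance Levy: 1% × 23660.00 Cr = 236.60 Cr
Training Fund Levy: 3.56% × 23660.00 Cr = 842.30 Cr
Total: 5460.02 Cr + 236.60 Cr + 842.30 Cr = 6538.92 Cr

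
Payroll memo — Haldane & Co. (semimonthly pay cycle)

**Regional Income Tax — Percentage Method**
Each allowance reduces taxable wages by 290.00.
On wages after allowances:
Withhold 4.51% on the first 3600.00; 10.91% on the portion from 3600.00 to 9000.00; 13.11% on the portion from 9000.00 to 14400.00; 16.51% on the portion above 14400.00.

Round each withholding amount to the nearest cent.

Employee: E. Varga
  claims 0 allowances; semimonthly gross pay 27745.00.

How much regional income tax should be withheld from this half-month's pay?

Regional Income Tax: taxable = 27745.00
  1459.44 + 16.51% × (27745.00 − 14400.00) = 1459.44 + 16.51% × 13345.00 = 3662.70

3662.70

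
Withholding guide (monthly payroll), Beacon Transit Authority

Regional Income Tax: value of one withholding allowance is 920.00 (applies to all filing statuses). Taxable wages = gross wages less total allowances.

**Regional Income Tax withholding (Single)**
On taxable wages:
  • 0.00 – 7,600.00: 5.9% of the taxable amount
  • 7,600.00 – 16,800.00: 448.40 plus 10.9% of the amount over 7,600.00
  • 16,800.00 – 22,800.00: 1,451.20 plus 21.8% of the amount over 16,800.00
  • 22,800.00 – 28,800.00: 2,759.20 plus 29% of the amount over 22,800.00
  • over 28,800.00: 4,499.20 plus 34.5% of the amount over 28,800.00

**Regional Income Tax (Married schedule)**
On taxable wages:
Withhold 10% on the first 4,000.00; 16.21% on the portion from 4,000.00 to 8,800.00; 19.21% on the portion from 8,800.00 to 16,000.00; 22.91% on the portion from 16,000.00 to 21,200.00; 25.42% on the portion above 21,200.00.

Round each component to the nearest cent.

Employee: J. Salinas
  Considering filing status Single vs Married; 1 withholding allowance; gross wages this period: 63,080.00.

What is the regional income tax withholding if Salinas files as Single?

16,008.40

Regional Income Tax (Single): taxable = 63,080.00 − 1×920.00 = 62,160.00
  4,499.20 + 34.5% × (62,160.00 − 28,800.00) = 4,499.20 + 34.5% × 33,360.00 = 16,008.40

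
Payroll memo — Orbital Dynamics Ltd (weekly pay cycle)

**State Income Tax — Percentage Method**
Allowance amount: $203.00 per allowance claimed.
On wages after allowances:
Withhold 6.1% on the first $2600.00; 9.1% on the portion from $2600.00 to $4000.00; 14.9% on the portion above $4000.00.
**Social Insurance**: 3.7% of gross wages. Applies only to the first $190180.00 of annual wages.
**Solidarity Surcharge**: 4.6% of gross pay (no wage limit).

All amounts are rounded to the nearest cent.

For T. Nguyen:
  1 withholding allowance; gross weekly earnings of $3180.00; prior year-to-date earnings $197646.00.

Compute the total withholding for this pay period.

$339.19

State Income Tax: taxable = $3180.00 − 1×$203.00 = $2977.00
  $158.60 + 9.1% × ($2977.00 − $2600.00) = $158.60 + 9.1% × $377.00 = $192.91
Social Insurance: YTD $197646.00 ≥ cap $190180.00 → $0.00
Solidarity Surcharge: 4.6% × $3180.00 = $146.28
Total: $192.91 + $0.00 + $146.28 = $339.19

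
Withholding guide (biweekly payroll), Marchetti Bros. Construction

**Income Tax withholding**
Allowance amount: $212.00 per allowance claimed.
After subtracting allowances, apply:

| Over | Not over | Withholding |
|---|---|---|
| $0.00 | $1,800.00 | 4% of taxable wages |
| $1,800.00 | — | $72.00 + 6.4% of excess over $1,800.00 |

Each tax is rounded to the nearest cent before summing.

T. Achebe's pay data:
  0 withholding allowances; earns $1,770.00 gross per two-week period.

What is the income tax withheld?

Income Tax: taxable = $1,770.00
  4% × $1,770.00 = $70.80

$70.80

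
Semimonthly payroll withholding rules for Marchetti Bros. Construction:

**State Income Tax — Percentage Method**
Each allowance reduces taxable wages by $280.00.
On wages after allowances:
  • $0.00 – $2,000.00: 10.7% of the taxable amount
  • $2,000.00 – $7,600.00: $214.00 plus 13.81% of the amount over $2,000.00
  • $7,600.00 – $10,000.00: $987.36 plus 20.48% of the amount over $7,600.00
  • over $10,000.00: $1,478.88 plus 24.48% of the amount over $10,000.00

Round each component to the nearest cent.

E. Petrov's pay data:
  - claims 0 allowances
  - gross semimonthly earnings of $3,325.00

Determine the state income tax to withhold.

$396.98

State Income Tax: taxable = $3,325.00
  $214.00 + 13.81% × ($3,325.00 − $2,000.00) = $214.00 + 13.81% × $1,325.00 = $396.98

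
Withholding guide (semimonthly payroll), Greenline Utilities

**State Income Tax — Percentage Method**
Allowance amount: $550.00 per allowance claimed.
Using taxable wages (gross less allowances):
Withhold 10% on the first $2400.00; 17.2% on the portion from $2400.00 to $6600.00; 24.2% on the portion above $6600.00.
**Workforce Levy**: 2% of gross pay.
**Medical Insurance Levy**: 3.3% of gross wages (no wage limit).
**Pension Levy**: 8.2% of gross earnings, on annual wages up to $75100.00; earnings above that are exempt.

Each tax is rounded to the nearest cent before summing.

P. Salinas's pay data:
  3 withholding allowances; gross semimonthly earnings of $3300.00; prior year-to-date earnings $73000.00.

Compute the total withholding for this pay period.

State Income Tax: taxable = $3300.00 − 3×$550.00 = $1650.00
  10% × $1650.00 = $165.00
Workforce Levy: 2% × $3300.00 = $66.00
Medical Insurance Levy: 3.3% × $3300.00 = $108.90
Pension Levy: cap $75100.00 − YTD $73000.00 = $2100.00 subject; 8.2% × $2100.00 = $172.20
Total: $165.00 + $66.00 + $108.90 + $172.20 = $512.10

$512.10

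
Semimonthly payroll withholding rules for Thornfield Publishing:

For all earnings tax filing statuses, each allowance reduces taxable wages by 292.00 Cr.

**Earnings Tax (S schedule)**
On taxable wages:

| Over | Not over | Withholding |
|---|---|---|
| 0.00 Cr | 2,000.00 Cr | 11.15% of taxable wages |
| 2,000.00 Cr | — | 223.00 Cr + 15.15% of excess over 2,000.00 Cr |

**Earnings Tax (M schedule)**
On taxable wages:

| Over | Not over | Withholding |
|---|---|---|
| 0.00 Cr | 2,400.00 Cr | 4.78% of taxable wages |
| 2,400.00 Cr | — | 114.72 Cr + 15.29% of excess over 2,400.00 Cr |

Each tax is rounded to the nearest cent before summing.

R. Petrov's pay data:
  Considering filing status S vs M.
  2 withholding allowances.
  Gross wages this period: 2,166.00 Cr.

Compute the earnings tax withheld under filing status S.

176.39 Cr

Earnings Tax (S): taxable = 2,166.00 Cr − 2×292.00 Cr = 1,582.00 Cr
  11.15% × 1,582.00 Cr = 176.39 Cr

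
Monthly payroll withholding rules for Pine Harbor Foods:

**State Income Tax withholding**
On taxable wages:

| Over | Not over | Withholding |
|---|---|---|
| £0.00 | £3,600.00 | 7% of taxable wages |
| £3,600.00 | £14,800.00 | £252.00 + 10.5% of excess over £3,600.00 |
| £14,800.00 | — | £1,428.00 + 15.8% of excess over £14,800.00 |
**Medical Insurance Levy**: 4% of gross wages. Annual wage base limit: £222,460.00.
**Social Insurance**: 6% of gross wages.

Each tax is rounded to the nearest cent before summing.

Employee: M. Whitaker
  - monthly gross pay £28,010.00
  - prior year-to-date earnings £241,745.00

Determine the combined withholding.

State Income Tax: taxable = £28,010.00
  £1,428.00 + 15.8% × (£28,010.00 − £14,800.00) = £1,428.00 + 15.8% × £13,210.00 = £3,515.18
Medical Insurance Levy: YTD £241,745.00 ≥ cap £222,460.00 → £0.00
Social Insurance: 6% × £28,010.00 = £1,680.60
Total: £3,515.18 + £0.00 + £1,680.60 = £5,195.78

£5,195.78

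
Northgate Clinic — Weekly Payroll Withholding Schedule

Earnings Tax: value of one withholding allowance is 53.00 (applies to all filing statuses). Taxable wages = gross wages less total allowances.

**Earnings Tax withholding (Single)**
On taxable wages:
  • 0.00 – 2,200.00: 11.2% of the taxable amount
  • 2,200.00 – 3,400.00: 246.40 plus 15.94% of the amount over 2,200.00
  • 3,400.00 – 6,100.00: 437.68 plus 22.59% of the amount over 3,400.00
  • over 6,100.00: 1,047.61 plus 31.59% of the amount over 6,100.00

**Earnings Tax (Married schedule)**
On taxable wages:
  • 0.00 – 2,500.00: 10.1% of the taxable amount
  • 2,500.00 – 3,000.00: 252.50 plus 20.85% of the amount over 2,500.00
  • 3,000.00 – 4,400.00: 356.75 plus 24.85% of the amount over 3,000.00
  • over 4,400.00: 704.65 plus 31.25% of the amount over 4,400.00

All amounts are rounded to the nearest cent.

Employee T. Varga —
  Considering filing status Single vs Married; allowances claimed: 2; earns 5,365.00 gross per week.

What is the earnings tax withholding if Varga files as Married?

Earnings Tax (Married): taxable = 5,365.00 − 2×53.00 = 5,259.00
  704.65 + 31.25% × (5,259.00 − 4,400.00) = 704.65 + 31.25% × 859.00 = 973.09

973.09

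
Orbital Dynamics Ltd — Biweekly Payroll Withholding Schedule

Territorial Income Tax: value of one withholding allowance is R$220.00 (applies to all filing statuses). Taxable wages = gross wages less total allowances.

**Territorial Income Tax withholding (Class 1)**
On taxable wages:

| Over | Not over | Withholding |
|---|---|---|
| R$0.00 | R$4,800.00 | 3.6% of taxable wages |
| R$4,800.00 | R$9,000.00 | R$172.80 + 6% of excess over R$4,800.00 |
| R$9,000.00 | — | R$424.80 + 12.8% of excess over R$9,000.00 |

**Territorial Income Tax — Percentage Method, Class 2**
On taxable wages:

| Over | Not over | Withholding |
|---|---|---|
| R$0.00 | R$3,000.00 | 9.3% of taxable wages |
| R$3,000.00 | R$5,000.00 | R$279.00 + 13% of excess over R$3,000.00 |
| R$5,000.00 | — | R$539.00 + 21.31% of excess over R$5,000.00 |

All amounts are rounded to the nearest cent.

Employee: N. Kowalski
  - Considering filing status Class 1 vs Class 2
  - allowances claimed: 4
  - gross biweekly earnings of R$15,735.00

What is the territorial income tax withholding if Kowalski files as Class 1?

Territorial Income Tax (Class 1): taxable = R$15,735.00 − 4×R$220.00 = R$14,855.00
  R$424.80 + 12.8% × (R$14,855.00 − R$9,000.00) = R$424.80 + 12.8% × R$5,855.00 = R$1,174.24

R$1,174.24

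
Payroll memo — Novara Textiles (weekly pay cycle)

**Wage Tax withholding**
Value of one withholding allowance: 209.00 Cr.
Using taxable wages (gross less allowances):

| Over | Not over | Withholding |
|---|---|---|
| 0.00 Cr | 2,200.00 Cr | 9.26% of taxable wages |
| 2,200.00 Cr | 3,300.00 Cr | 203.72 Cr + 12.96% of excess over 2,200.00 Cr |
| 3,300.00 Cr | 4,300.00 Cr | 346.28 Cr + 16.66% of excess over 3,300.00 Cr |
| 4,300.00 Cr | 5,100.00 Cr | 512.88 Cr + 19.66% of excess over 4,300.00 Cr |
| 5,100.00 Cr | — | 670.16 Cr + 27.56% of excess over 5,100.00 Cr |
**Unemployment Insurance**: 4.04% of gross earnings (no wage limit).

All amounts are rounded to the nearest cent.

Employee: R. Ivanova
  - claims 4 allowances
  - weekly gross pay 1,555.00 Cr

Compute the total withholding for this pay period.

Wage Tax: taxable = 1,555.00 Cr − 4×209.00 Cr = 719.00 Cr
  9.26% × 719.00 Cr = 66.58 Cr
Unemployment Insurance: 4.04% × 1,555.00 Cr = 62.82 Cr
Total: 66.58 Cr + 62.82 Cr = 129.40 Cr

129.40 Cr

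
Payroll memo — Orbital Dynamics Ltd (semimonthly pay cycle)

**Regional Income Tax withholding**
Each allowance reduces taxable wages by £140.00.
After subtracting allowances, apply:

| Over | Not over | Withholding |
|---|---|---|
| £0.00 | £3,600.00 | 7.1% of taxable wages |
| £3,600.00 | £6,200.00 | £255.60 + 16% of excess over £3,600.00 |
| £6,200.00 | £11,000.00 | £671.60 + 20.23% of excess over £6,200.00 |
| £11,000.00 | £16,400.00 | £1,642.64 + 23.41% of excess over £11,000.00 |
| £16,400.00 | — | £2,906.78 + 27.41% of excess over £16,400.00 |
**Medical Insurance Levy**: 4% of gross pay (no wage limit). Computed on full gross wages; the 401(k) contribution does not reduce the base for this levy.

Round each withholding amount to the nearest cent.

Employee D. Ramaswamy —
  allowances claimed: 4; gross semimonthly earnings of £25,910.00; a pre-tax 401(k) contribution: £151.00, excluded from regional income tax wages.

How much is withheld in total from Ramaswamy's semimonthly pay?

Regional Income Tax: taxable = £25,910.00 − £151.00 − 4×£140.00 = £25,199.00
  £2,906.78 + 27.41% × (£25,199.00 − £16,400.00) = £2,906.78 + 27.41% × £8,799.00 = £5,318.59
Medical Insurance Levy: 4% × £25,910.00 = £1,036.40
Total: £5,318.59 + £1,036.40 = £6,354.99

£6,354.99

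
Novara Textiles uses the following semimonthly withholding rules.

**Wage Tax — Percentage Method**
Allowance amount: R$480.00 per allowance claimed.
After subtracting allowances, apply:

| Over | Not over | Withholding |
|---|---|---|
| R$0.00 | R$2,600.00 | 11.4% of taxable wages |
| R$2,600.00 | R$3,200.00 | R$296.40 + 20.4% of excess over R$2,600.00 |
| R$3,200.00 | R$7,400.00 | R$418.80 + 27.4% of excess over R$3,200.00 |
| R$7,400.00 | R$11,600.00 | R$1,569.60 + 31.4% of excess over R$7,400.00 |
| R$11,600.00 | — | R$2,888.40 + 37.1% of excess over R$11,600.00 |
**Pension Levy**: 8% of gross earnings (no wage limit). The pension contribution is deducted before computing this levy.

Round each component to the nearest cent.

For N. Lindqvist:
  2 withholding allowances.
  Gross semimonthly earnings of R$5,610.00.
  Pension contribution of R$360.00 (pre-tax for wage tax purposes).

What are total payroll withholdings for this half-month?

Wage Tax: taxable = R$5,610.00 − R$360.00 − 2×R$480.00 = R$4,290.00
  R$418.80 + 27.4% × (R$4,290.00 − R$3,200.00) = R$418.80 + 27.4% × R$1,090.00 = R$717.46
Pension Levy: 8% × R$5,250.00 = R$420.00
Total: R$717.46 + R$420.00 = R$1,137.46

R$1,137.46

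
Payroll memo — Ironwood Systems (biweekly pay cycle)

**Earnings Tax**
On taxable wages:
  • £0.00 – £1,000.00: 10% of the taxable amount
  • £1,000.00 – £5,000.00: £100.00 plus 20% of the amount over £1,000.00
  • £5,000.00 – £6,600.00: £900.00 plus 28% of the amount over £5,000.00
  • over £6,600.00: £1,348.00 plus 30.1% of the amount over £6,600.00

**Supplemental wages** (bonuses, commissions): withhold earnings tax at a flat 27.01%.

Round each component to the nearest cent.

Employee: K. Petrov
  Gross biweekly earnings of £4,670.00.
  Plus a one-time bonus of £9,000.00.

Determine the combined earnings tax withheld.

Earnings Tax: taxable = £4,670.00
  £100.00 + 20% × (£4,670.00 − £1,000.00) = £100.00 + 20% × £3,670.00 = £834.00
Supplemental (27.01% flat on bonus): 27.01% × £9,000.00 = £2,430.90
Total earnings tax: £834.00 + £2,430.90 = £3,264.90

£3,264.90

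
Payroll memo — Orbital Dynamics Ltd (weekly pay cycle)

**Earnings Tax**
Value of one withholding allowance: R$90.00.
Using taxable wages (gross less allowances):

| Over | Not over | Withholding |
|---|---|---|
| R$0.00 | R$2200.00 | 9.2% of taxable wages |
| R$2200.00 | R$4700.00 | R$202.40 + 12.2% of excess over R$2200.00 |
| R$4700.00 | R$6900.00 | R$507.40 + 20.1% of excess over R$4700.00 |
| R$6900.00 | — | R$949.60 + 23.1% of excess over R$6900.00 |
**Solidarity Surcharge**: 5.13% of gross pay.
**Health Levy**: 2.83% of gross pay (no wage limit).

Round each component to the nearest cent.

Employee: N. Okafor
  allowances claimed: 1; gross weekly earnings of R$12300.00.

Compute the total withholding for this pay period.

Earnings Tax: taxable = R$12300.00 − 1×R$90.00 = R$12210.00
  R$949.60 + 23.1% × (R$12210.00 − R$6900.00) = R$949.60 + 23.1% × R$5310.00 = R$2176.21
Solidarity Surcharge: 5.13% × R$12300.00 = R$630.99
Health Levy: 2.83% × R$12300.00 = R$348.09
Total: R$2176.21 + R$630.99 + R$348.09 = R$3155.29

R$3155.29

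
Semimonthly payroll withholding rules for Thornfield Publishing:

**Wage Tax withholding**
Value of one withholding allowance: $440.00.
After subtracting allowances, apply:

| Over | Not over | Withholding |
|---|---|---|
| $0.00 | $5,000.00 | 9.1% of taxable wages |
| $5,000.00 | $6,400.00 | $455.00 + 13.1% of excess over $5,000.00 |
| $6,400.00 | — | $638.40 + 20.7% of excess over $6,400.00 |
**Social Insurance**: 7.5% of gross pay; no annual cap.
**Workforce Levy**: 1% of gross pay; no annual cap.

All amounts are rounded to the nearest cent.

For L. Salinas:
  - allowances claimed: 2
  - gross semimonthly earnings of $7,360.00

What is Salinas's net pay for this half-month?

Wage Tax: taxable = $7,360.00 − 2×$440.00 = $6,480.00
  $638.40 + 20.7% × ($6,480.00 − $6,400.00) = $638.40 + 20.7% × $80.00 = $654.96
Social Insurance: 7.5% × $7,360.00 = $552.00
Workforce Levy: 1% × $7,360.00 = $73.60
Total withheld: $654.96 + $552.00 + $73.60 = $1,280.56
Net pay: $7,360.00 − $1,280.56 = $6,079.44

$6,079.44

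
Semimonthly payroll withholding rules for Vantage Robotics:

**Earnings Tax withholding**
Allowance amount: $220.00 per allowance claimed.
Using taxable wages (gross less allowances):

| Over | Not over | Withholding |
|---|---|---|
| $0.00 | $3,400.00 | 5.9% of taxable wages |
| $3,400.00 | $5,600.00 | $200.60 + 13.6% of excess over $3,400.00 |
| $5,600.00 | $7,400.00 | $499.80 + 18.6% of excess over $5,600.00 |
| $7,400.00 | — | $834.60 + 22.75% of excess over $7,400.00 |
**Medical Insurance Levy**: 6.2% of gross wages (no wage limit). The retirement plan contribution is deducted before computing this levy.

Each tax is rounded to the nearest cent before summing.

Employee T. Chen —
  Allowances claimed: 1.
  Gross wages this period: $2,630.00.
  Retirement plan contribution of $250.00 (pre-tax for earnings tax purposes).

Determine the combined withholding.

Earnings Tax: taxable = $2,630.00 − $250.00 − 1×$220.00 = $2,160.00
  5.9% × $2,160.00 = $127.44
Medical Insurance Levy: 6.2% × $2,380.00 = $147.56
Total: $127.44 + $147.56 = $275.00

$275.00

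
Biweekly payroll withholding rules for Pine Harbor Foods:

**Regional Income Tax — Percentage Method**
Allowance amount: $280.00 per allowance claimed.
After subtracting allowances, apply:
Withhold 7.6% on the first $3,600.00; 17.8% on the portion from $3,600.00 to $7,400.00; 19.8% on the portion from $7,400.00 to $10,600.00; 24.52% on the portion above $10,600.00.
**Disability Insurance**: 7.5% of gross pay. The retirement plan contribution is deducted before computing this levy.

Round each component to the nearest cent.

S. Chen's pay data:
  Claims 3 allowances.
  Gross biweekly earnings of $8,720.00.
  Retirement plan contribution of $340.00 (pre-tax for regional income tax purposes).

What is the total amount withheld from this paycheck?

$1,606.22

Regional Income Tax: taxable = $8,720.00 − $340.00 − 3×$280.00 = $7,540.00
  $950.00 + 19.8% × ($7,540.00 − $7,400.00) = $950.00 + 19.8% × $140.00 = $977.72
Disability Insurance: 7.5% × $8,380.00 = $628.50
Total: $977.72 + $628.50 = $1,606.22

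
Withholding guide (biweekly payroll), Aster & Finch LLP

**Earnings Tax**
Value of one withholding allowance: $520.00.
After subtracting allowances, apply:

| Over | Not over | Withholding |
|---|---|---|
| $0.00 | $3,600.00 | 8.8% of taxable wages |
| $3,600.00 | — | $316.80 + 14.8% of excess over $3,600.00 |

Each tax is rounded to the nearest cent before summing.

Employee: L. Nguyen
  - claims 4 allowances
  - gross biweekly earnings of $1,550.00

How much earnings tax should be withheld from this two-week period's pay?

$0.00

Earnings Tax: taxable = $1,550.00 − 4×$520.00 = $-530.00
  Taxable ≤ 0 → $0.00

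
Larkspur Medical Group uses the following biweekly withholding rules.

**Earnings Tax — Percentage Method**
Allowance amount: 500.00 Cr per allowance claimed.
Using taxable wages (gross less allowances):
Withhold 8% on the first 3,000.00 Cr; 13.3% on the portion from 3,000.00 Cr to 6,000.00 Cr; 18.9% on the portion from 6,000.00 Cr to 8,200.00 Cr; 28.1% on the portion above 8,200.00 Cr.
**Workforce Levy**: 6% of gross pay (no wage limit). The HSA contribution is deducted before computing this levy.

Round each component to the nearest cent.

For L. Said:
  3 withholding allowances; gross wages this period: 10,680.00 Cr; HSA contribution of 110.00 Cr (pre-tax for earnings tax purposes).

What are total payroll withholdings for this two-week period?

1,933.47 Cr

Earnings Tax: taxable = 10,680.00 Cr − 110.00 Cr − 3×500.00 Cr = 9,070.00 Cr
  1,054.80 Cr + 28.1% × (9,070.00 Cr − 8,200.00 Cr) = 1,054.80 Cr + 28.1% × 870.00 Cr = 1,299.27 Cr
Workforce Levy: 6% × 10,570.00 Cr = 634.20 Cr
Total: 1,299.27 Cr + 634.20 Cr = 1,933.47 Cr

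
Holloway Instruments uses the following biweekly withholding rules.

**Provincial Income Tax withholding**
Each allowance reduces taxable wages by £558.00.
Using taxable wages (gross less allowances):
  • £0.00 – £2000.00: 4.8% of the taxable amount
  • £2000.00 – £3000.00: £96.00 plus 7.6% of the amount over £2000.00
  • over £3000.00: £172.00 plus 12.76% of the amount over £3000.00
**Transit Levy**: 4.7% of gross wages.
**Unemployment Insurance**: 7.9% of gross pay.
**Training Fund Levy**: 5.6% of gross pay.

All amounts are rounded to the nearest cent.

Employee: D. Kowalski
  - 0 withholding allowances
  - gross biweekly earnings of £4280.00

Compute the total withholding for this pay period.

Provincial Income Tax: taxable = £4280.00
  £172.00 + 12.76% × (£4280.00 − £3000.00) = £172.00 + 12.76% × £1280.00 = £335.33
Transit Levy: 4.7% × £4280.00 = £201.16
Unemployment Insurance: 7.9% × £4280.00 = £338.12
Training Fund Levy: 5.6% × £4280.00 = £239.68
Total: £335.33 + £201.16 + £338.12 + £239.68 = £1114.29

£1114.29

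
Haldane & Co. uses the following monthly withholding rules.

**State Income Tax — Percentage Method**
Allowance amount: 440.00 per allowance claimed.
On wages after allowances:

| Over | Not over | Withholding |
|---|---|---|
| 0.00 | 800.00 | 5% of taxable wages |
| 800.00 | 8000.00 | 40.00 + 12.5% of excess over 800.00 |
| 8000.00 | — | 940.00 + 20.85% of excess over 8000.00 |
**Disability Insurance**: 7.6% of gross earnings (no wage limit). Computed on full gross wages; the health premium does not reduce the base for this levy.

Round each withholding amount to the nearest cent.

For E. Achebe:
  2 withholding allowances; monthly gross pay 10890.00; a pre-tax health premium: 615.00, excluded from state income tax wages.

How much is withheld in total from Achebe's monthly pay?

2058.50

State Income Tax: taxable = 10890.00 − 615.00 − 2×440.00 = 9395.00
  940.00 + 20.85% × (9395.00 − 8000.00) = 940.00 + 20.85% × 1395.00 = 1230.86
Disability Insurance: 7.6% × 10890.00 = 827.64
Total: 1230.86 + 827.64 = 2058.50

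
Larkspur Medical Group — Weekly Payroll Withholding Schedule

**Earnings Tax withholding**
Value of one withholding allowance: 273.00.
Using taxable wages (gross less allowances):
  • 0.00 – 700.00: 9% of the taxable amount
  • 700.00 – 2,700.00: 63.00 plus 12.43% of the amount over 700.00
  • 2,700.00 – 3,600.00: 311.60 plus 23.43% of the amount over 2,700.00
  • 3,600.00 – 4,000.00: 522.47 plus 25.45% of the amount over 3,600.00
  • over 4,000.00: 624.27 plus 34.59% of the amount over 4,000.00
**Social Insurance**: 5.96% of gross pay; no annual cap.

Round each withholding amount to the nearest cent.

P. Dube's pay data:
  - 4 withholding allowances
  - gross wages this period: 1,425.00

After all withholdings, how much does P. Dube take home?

1,310.10

Earnings Tax: taxable = 1,425.00 − 4×273.00 = 333.00
  9% × 333.00 = 29.97
Social Insurance: 5.96% × 1,425.00 = 84.93
Total withheld: 29.97 + 84.93 = 114.90
Net pay: 1,425.00 − 114.90 = 1,310.10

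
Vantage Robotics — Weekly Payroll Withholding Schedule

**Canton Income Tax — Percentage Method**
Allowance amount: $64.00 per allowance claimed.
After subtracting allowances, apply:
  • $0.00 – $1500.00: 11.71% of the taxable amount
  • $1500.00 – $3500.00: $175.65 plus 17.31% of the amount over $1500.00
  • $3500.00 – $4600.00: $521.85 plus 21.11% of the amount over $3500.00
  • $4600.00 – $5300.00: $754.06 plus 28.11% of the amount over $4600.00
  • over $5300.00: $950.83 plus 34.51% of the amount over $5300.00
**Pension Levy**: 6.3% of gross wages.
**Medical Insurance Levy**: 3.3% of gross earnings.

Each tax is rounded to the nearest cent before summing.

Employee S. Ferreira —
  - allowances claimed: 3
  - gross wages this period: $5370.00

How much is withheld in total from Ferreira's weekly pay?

Canton Income Tax: taxable = $5370.00 − 3×$64.00 = $5178.00
  $754.06 + 28.11% × ($5178.00 − $4600.00) = $754.06 + 28.11% × $578.00 = $916.54
Pension Levy: 6.3% × $5370.00 = $338.31
Medical Insurance Levy: 3.3% × $5370.00 = $177.21
Total: $916.54 + $338.31 + $177.21 = $1432.06

$1432.06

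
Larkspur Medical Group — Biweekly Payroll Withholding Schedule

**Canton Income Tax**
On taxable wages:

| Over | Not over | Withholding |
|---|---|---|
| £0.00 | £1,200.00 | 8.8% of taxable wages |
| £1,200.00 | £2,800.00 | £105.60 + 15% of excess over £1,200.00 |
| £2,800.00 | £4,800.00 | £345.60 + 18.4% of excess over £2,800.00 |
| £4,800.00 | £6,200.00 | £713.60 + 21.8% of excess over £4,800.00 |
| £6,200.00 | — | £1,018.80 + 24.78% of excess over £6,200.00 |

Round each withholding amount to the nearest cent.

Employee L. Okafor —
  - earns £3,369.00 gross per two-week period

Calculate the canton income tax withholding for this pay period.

Canton Income Tax: taxable = £3,369.00
  £345.60 + 18.4% × (£3,369.00 − £2,800.00) = £345.60 + 18.4% × £569.00 = £450.30

£450.30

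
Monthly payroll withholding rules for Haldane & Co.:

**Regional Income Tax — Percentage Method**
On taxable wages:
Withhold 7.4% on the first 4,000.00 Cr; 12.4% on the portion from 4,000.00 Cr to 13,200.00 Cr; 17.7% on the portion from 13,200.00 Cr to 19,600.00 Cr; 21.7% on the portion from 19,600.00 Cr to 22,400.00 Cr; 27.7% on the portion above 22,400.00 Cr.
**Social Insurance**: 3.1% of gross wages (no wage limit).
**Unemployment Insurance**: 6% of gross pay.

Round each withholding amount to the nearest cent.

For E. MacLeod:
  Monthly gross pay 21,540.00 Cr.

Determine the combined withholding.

4,950.72 Cr

Regional Income Tax: taxable = 21,540.00 Cr
  2,569.60 Cr + 21.7% × (21,540.00 Cr − 19,600.00 Cr) = 2,569.60 Cr + 21.7% × 1,940.00 Cr = 2,990.58 Cr
Social Insurance: 3.1% × 21,540.00 Cr = 667.74 Cr
Unemployment Insurance: 6% × 21,540.00 Cr = 1,292.40 Cr
Total: 2,990.58 Cr + 667.74 Cr + 1,292.40 Cr = 4,950.72 Cr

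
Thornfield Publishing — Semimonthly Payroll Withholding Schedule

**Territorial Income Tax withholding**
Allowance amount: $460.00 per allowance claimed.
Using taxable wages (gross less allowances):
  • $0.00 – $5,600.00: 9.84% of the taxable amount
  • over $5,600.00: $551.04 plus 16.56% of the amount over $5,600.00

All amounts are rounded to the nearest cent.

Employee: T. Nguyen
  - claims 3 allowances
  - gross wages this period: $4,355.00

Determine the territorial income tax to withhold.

Territorial Income Tax: taxable = $4,355.00 − 3×$460.00 = $2,975.00
  9.84% × $2,975.00 = $292.74

$292.74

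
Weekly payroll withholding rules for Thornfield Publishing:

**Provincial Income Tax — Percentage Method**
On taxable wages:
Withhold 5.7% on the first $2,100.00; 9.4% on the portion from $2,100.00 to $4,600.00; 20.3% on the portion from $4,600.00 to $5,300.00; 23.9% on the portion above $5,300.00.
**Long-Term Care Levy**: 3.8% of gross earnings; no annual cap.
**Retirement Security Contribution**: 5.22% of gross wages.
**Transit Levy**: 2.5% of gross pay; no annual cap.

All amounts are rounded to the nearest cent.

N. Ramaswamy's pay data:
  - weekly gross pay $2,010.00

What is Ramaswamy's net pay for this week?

Provincial Income Tax: taxable = $2,010.00
  5.7% × $2,010.00 = $114.57
Long-Term Care Levy: 3.8% × $2,010.00 = $76.38
Retirement Security Contribution: 5.22% × $2,010.00 = $104.92
Transit Levy: 2.5% × $2,010.00 = $50.25
Total withheld: $114.57 + $76.38 + $104.92 + $50.25 = $346.12
Net pay: $2,010.00 − $346.12 = $1,663.88

$1,663.88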